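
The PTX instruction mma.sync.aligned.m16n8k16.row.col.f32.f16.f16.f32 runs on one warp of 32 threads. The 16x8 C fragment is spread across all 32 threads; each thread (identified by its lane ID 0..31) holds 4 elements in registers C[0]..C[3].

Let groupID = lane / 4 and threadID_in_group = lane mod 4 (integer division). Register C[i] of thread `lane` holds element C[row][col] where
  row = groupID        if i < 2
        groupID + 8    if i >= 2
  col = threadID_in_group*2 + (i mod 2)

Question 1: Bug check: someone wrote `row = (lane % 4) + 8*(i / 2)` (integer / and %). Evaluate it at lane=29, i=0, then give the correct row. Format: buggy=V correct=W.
buggy=1 correct=7

`(lane % 4) + 8*(i / 2)`[29,0]->1
L=29->gid=29>>2=7, tid=29&3=1
[0]->row 7+0=7  col 1·2+0=2
row: 1 vs 7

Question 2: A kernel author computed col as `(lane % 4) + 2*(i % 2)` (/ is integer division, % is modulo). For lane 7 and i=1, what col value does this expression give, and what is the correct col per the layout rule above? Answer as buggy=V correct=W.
buggy=5 correct=7

`(lane % 4) + 2*(i % 2)`[7,1]->5
L=7->gid=7>>2=1, tid=7&3=3
[1]->row 1+0=1  col 3·2+1=7
col: 5 vs 7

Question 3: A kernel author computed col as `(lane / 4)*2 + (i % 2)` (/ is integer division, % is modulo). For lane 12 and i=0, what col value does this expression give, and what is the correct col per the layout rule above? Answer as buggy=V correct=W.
`(lane / 4)*2 + (i % 2)`[12,0]->6
L=12->g=12>>2=3, t=12&3=0
[0]->row 3+0=3  col 0·2+0=0
col: 6 vs 0

buggy=6 correct=0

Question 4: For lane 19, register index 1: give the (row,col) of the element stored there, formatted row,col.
lane 19: gid=4 (19/4), tid=3 (19%4)
i=1: r=4+0=4, c=3*2+1=7

4,7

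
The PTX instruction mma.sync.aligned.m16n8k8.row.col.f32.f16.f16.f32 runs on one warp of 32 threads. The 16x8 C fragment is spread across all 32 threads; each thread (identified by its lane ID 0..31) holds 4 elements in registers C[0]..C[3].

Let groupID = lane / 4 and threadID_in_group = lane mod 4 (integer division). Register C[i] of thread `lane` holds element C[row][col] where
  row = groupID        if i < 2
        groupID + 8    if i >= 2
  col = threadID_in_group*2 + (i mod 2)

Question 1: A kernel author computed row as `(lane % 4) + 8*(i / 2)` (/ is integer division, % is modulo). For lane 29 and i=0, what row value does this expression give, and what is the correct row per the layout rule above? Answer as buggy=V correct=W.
buggy=1 correct=7

`(lane % 4) + 8*(i / 2)`[29,0]⇒1
lane 29: gr=7 (29/4), th=1 (29%4)
i=0: r=7+0=7, c=1*2+0=2
row: 1 vs 7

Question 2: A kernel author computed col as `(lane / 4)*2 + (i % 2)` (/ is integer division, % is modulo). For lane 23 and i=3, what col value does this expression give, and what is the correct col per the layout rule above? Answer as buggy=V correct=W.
`(lane / 4)*2 + (i % 2)`[23,3]=>11
L=23=>grp=23>>2=5, tig=23&3=3
[3]=>row 5+8=13  col 3·2+1=7
col: 11 vs 7

buggy=11 correct=7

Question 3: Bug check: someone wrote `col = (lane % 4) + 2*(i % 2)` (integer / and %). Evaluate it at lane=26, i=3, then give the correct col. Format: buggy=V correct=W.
`(lane % 4) + 2*(i % 2)`[26,3]→4
L=26→G=26>>2=6, T=26&3=2
[3]→row 6+8=14  col 2·2+1=5
col: 4 vs 5

buggy=4 correct=5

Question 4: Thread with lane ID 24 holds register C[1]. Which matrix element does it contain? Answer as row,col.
6,1

lane 24: G=6 (24/4), T=0 (24%4)
i=1: r=6+0=6, c=0*2+1=1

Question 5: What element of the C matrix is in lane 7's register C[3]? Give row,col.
9,7

lane 7->7/4=1, 7 mod 4=3
i=3  r:1+8->9  c:2·3+1->7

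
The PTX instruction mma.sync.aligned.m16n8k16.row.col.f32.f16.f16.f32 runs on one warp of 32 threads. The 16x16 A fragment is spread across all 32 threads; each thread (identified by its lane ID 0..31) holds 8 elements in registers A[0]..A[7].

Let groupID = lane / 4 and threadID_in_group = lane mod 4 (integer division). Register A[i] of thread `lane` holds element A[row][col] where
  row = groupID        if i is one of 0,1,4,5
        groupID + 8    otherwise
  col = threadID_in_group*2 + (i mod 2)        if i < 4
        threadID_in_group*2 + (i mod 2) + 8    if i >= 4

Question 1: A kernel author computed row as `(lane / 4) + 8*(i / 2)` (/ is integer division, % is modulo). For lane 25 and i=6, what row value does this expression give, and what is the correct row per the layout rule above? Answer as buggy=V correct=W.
`(lane / 4) + 8*(i / 2)`[25,6]⇒30
25: gr=6,th=1
[6] (6+8,1*2+0+8) = (14,10)
row: 30 vs 14

buggy=30 correct=14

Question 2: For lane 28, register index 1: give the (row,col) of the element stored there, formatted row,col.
L=28→G=28>>2=7, T=28&3=0
[1]→row 7+0=7  col 0·2+1+0=1

7,1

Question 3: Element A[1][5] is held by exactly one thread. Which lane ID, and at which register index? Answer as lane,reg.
6,1

r=1⇒gr=1,Rb=0  c=5⇒Cb=0,th=2,odd=1
L=1*4+2=6  i=0*4+0*2+1=1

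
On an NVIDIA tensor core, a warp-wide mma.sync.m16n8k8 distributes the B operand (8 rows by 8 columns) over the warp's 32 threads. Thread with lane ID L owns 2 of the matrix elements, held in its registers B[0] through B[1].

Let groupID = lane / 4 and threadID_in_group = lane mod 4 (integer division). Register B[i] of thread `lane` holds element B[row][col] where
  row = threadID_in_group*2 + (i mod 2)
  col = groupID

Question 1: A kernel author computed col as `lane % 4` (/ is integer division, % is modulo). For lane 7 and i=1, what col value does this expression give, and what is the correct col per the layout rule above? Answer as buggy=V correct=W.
`lane % 4`[7,1]->3
7: g=1,t=3
[1] (3*2+1,1) = (7,1)
col: 3 vs 1

buggy=3 correct=1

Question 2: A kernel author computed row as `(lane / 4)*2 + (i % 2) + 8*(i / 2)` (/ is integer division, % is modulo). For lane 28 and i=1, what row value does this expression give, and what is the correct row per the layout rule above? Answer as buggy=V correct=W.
`(lane / 4)*2 + (i % 2) + 8*(i / 2)`[28,1]⇒15
lane 28: gr=7 (28/4), th=0 (28%4)
i=1: r=0*2+1=1, c=gr=7
row: 15 vs 1

buggy=15 correct=1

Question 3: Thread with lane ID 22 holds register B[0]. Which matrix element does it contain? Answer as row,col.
lane 22=>22/4=5, 22 mod 4=2
i=0  r:2·2+0=>4  c:5

4,5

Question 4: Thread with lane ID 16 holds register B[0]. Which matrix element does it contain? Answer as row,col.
0,4

lane 16: gid=4 (16/4), tid=0 (16%4)
i=0: r=0*2+0=0, c=gid=4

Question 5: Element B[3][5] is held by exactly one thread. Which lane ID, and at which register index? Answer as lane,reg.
c: 5->gid=5  r: 3->tid=1,i&1=1
L=5*4+1=21  i=1=1

21,1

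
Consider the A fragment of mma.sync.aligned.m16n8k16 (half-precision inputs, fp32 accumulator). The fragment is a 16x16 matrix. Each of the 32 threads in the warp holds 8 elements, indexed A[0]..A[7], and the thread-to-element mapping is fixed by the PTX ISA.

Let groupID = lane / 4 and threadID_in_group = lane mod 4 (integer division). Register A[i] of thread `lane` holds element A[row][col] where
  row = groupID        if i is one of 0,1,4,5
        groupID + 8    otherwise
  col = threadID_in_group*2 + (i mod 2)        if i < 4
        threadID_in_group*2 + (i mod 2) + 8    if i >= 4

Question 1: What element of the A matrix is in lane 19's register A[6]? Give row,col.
L=19->g=19>>2=4, t=19&3=3
[6]->row 4+8=12  col 3·2+0+8=14

12,14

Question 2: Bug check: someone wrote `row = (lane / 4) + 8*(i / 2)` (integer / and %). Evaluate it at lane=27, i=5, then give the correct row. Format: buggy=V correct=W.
buggy=22 correct=6

`(lane / 4) + 8*(i / 2)`[27,5]->22
27: g=6,t=3
[5] (6+0,3*2+1+8) = (6,15)
row: 22 vs 6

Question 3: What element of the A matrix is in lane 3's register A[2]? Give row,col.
lane 3: grp=0 (3/4), tig=3 (3%4)
i=2: r=0+8=8, c=3*2+0+0=6

8,6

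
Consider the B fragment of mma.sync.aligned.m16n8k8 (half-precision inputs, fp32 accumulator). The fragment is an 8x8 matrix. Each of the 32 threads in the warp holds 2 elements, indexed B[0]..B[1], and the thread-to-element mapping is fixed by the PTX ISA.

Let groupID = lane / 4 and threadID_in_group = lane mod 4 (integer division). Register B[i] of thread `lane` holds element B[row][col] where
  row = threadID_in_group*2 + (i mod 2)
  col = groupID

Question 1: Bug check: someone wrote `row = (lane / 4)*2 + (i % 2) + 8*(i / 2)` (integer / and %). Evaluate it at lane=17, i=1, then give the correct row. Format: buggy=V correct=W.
buggy=9 correct=3

`(lane / 4)*2 + (i % 2) + 8*(i / 2)`[17,1]->9
lane 17->17/4=4, 17 mod 4=1
i=1  r:2·1+1->3  c:4
row: 9 vs 3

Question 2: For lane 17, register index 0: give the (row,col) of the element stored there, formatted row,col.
2,4

lane 17->17/4=4, 17 mod 4=1
i=0  r:2·1+0->2  c:4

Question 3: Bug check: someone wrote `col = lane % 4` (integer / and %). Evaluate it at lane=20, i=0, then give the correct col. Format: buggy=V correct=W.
`lane % 4`[20,0]->0
L=20->g=20>>2=5, t=20&3=0
[0]->row 0·2+0=0  col g=5
col: 0 vs 5

buggy=0 correct=5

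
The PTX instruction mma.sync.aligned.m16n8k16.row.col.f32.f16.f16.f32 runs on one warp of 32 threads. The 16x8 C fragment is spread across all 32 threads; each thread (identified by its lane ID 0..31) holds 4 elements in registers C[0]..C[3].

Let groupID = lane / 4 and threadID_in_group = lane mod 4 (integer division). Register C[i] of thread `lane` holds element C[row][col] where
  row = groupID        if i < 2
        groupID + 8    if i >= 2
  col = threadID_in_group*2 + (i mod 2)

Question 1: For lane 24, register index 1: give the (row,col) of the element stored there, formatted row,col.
24: G=6,T=0
[1] (6+0,0*2+1) = (6,1)

6,1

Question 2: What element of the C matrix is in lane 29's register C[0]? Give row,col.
L=29->gid=29>>2=7, tid=29&3=1
[0]->row 7+0=7  col 1·2+0=2

7,2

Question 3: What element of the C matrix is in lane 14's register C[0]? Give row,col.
3,4

14: gr=3,th=2
[0] (3+0,2*2+0) = (3,4)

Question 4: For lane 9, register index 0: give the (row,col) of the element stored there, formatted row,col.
9: g=2,t=1
[0] (2+0,1*2+0) = (2,2)

2,2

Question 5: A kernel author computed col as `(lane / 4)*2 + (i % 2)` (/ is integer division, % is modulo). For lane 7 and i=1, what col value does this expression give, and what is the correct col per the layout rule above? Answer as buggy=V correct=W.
`(lane / 4)*2 + (i % 2)`[7,1]->3
lane 7->7/4=1, 7 mod 4=3
i=1  r:1+0->1  c:2·3+1->7
col: 3 vs 7

buggy=3 correct=7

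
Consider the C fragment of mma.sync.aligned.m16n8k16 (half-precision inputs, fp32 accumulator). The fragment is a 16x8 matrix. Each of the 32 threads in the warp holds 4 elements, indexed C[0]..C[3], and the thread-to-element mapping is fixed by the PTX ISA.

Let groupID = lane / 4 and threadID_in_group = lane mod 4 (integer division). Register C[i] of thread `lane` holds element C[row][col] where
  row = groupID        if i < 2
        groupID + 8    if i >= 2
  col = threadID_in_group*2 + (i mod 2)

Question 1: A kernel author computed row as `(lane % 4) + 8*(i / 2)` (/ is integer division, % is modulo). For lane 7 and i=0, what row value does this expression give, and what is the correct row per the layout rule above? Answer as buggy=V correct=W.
buggy=3 correct=1

`(lane % 4) + 8*(i / 2)`[7,0]->3
lane 7: gid=1 (7/4), tid=3 (7%4)
i=0: r=1+0=1, c=3*2+0=6
row: 3 vs 1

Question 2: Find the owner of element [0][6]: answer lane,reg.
3,0

r:0=>grp=0,rB=0  c:6=>tig=3,lo=0
L=0*4+3=3  i=0*2+0=0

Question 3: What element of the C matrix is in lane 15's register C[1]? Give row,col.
L=15->g=15>>2=3, t=15&3=3
[1]->row 3+0=3  col 3·2+1=7

3,7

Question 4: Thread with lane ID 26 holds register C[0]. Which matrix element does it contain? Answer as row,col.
lane 26->26/4=6, 26 mod 4=2
i=0  r:6+0->6  c:2·2+0->4

6,4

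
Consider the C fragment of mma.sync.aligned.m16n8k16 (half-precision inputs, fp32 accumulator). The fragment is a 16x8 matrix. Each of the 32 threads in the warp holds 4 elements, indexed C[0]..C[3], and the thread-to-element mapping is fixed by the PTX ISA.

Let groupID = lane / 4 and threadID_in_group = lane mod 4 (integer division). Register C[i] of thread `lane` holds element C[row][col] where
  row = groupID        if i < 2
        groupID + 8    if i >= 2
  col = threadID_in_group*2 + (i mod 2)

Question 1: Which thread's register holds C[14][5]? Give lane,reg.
r: 14->gid=6,r8=1  c: 5->tid=2,i&1=1
L=6*4+2=26  i=1*2+1=3

26,3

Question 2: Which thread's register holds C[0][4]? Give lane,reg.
r=0->g=0,rb=0  c=4->t=2,b0=0
L=0*4+2=2  i=0*2+0=0

2,0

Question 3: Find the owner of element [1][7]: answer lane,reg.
7,1

r=1→G=1,rhi=0  c=7→T=3,p=1
L=1*4+3=7  i=0*2+1=1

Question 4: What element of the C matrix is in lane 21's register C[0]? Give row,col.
5,2

21: gr=5,th=1
[0] (5+0,1*2+0) = (5,2)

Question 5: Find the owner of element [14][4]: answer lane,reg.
26,2

r=14->g=6,rb=1  c=4->t=2,b0=0
L=6*4+2=26  i=1*2+0=2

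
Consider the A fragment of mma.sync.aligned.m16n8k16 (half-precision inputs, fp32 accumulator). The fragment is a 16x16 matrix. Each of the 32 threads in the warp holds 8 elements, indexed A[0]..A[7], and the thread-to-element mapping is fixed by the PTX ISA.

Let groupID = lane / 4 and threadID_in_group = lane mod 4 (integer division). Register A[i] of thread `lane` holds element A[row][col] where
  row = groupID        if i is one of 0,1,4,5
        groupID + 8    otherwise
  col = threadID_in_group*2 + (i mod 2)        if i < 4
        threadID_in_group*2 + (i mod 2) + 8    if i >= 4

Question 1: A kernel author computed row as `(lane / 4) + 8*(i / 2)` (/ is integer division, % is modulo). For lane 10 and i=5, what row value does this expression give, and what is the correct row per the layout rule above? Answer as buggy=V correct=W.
buggy=18 correct=2

`(lane / 4) + 8*(i / 2)`[10,5]=>18
lane 10: grp=2 (10/4), tig=2 (10%4)
i=5: r=2+0=2, c=2*2+1+8=13
row: 18 vs 2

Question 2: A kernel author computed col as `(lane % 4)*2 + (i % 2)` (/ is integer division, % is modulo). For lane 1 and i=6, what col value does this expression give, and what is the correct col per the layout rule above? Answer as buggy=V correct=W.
buggy=2 correct=10

`(lane % 4)*2 + (i % 2)`[1,6]->2
L=1->g=1>>2=0, t=1&3=1
[6]->row 0+8=8  col 1·2+0+8=10
col: 2 vs 10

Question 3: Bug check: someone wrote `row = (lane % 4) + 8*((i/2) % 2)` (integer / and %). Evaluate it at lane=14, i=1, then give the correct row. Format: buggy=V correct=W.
buggy=2 correct=3

`(lane % 4) + 8*((i/2) % 2)`[14,1]->2
L=14->gid=14>>2=3, tid=14&3=2
[1]->row 3+0=3  col 2·2+1+0=5
row: 2 vs 3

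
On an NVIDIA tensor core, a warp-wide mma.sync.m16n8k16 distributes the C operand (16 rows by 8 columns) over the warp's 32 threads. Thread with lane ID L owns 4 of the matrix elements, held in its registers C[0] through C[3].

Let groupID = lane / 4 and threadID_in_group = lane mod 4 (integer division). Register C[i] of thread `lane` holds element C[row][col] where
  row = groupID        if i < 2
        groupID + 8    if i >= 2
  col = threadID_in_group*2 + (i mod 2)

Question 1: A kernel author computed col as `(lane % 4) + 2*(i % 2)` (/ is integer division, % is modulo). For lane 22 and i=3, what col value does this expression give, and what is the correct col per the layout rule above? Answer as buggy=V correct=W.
buggy=4 correct=5

`(lane % 4) + 2*(i % 2)`[22,3]->4
lane 22->22/4=5, 22 mod 4=2
i=3  r:5+8->13  c:2·2+1->5
col: 4 vs 5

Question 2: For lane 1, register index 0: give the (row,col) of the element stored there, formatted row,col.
0,2

lane 1->1/4=0, 1 mod 4=1
i=0  r:0+0->0  c:2·1+0->2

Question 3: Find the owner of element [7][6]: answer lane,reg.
31,0

r:7=>grp=7,rB=0  c:6=>tig=3,lo=0
L=7*4+3=31  i=0*2+0=0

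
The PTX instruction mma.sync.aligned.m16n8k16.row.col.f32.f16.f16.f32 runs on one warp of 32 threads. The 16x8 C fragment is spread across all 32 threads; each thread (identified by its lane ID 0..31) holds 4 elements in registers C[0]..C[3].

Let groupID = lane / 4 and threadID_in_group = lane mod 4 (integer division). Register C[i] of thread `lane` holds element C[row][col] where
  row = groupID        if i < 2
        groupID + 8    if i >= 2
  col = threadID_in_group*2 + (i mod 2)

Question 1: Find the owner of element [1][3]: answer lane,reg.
5,1

r=1⇒gr=1,Rb=0  c=3⇒th=1,odd=1
L=1*4+1=5  i=0*2+1=1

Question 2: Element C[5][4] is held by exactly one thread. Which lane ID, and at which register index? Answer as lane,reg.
r=5→G=5,rhi=0  c=4→T=2,p=0
L=5*4+2=22  i=0*2+0=0

22,0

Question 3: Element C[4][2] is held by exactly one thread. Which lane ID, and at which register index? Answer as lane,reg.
r=4->g=4,rb=0  c=2->t=1,b0=0
L=4*4+1=17  i=0*2+0=0

17,0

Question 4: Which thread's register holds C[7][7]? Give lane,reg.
r: 7->gid=7,r8=0  c: 7->tid=3,i&1=1
L=7*4+3=31  i=0*2+1=1

31,1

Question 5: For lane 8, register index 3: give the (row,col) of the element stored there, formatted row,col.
10,1

lane 8=>8/4=2, 8 mod 4=0
i=3  r:2+8=>10  c:2·0+1=>1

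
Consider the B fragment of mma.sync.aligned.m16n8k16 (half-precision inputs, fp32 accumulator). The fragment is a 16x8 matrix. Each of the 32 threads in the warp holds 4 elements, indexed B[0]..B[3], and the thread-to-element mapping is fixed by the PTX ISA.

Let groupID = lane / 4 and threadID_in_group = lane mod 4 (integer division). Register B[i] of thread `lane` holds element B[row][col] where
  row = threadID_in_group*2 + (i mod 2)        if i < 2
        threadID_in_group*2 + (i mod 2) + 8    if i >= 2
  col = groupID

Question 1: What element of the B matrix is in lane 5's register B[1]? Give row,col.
3,1

lane 5: grp=1 (5/4), tig=1 (5%4)
i=1: r=1*2+1+0=3, c=grp=1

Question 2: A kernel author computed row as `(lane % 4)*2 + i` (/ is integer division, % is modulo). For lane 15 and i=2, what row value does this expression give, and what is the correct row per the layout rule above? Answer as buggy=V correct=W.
`(lane % 4)*2 + i`[15,2]->8
lane 15: gid=3 (15/4), tid=3 (15%4)
i=2: r=3*2+0+8=14, c=gid=3
row: 8 vs 14

buggy=8 correct=14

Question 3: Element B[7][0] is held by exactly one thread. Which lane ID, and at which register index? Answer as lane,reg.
3,1

c=0->g=0  r=7->rb=0,t=3,b0=1
L=0*4+3=3  i=0*2+1=1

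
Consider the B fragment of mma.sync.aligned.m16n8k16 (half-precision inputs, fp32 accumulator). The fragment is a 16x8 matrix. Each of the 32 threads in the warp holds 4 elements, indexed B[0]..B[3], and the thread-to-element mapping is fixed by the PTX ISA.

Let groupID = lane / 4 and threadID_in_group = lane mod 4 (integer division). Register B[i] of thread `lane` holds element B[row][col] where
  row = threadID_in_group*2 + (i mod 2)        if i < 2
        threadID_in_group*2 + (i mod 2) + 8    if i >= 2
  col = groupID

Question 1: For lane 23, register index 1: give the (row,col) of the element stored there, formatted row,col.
23: gr=5,th=3
[1] (3*2+1+0,5) = (7,5)

7,5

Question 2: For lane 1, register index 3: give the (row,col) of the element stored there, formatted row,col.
11,0

lane 1⇒1/4=0, 1 mod 4=1
i=3  r:2·1+1+8⇒11  c:0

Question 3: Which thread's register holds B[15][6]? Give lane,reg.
c=6→G=6  r=15→rhi=1,T=3,p=1
L=6*4+3=27  i=1*2+1=3

27,3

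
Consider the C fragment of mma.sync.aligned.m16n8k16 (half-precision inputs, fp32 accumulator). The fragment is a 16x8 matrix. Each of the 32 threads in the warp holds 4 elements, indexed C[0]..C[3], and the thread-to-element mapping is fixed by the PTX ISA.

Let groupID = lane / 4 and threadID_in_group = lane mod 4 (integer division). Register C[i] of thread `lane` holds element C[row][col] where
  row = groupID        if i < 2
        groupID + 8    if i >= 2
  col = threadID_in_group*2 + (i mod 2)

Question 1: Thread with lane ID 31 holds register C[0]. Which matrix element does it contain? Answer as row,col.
lane 31: G=7 (31/4), T=3 (31%4)
i=0: r=7+0=7, c=3*2+0=6

7,6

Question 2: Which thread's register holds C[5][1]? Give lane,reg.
20,1

r=5->g=5,rb=0  c=1->t=0,b0=1
L=5*4+0=20  i=0*2+1=1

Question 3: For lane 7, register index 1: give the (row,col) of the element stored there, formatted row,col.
1,7

lane 7: gid=1 (7/4), tid=3 (7%4)
i=1: r=1+0=1, c=3*2+1=7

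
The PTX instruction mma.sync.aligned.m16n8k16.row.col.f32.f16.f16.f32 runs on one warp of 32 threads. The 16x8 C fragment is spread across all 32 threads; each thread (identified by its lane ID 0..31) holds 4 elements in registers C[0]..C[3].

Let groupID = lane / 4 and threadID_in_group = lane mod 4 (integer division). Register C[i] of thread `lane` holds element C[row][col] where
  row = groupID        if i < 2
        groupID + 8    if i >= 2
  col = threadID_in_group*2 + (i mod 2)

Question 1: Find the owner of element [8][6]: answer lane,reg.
3,2

r: 8->gid=0,r8=1  c: 6->tid=3,i&1=0
L=0*4+3=3  i=1*2+0=2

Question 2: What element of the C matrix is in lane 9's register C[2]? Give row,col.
9: gid=2,tid=1
[2] (2+8,1*2+0) = (10,2)

10,2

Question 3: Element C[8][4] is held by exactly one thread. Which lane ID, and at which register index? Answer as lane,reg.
r:8=>grp=0,rB=1  c:4=>tig=2,lo=0
L=0*4+2=2  i=1*2+0=2

2,2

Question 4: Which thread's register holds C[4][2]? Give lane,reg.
17,0

r=4->g=4,rb=0  c=2->t=1,b0=0
L=4*4+1=17  i=0*2+0=0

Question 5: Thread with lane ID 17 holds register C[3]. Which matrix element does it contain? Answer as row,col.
12,3

17: G=4,T=1
[3] (4+8,1*2+1) = (12,3)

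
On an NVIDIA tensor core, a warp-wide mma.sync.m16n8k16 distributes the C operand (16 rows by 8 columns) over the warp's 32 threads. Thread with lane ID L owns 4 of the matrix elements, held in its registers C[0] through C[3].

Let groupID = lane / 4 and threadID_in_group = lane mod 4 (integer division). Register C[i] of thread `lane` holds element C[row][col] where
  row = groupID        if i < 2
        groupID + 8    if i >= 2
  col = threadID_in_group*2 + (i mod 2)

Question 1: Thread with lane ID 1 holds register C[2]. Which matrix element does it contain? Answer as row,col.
lane 1->1/4=0, 1 mod 4=1
i=2  r:0+8->8  c:2·1+0->2

8,2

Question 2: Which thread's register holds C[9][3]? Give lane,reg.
5,3

r:9=>grp=1,rB=1  c:3=>tig=1,lo=1
L=1*4+1=5  i=1*2+1=3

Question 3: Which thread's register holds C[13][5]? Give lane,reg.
22,3

r=13⇒gr=5,Rb=1  c=5⇒th=2,odd=1
L=5*4+2=22  i=1*2+1=3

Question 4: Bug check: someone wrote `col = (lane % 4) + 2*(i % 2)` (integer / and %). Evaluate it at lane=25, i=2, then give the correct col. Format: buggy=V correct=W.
buggy=1 correct=2

`(lane % 4) + 2*(i % 2)`[25,2]→1
lane 25→25/4=6, 25 mod 4=1
i=2  r:6+8→14  c:2·1+0→2
col: 1 vs 2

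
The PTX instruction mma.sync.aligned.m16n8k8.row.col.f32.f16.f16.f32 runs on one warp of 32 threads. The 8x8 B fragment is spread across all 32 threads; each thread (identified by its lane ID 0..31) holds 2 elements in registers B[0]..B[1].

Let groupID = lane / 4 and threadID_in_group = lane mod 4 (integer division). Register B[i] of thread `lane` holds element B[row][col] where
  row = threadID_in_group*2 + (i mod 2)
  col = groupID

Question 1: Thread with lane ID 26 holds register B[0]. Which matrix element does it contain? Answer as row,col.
26: G=6,T=2
[0] (2*2+0,6) = (4,6)

4,6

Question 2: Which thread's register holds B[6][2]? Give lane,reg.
11,0

c=2->g=2  r=6->t=3,b0=0
L=2*4+3=11  i=0=0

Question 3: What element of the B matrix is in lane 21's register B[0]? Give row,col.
2,5

lane 21→21/4=5, 21 mod 4=1
i=0  r:2·1+0→2  c:5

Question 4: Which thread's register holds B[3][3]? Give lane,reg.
13,1

c=3->g=3  r=3->t=1,b0=1
L=3*4+1=13  i=1=1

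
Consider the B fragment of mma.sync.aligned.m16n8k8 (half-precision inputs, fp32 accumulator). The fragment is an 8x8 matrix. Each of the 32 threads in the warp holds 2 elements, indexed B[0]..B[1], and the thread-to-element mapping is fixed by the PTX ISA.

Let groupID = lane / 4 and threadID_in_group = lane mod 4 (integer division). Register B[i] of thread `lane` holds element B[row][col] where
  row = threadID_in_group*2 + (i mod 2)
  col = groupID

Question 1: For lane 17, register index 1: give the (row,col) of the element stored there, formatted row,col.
3,4

L=17→G=17>>2=4, T=17&3=1
[1]→row 1·2+1=3  col G=4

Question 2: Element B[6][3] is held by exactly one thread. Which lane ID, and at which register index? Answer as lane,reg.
15,0

c:3=>grp=3  r:6=>tig=3,lo=0
L=3*4+3=15  i=0=0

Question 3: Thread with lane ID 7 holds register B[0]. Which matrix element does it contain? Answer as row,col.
lane 7->7/4=1, 7 mod 4=3
i=0  r:2·3+0->6  c:1

6,1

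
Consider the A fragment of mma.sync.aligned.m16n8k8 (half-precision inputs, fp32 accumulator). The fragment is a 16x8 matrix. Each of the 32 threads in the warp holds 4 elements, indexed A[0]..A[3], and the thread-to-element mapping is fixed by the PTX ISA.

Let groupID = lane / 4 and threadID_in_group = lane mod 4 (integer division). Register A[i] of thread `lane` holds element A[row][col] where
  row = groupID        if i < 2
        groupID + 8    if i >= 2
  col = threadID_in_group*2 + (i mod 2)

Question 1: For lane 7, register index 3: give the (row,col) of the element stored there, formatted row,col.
lane 7→7/4=1, 7 mod 4=3
i=3  r:1+8→9  c:2·3+1→7

9,7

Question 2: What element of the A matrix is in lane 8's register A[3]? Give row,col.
10,1

lane 8->8/4=2, 8 mod 4=0
i=3  r:2+8->10  c:2·0+1->1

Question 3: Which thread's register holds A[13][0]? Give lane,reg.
20,2

r: 13->gid=5,r8=1  c: 0->tid=0,i&1=0
L=5*4+0=20  i=1*2+0=2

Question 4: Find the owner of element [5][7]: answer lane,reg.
r=5⇒gr=5,Rb=0  c=7⇒th=3,odd=1
L=5*4+3=23  i=0*2+1=1

23,1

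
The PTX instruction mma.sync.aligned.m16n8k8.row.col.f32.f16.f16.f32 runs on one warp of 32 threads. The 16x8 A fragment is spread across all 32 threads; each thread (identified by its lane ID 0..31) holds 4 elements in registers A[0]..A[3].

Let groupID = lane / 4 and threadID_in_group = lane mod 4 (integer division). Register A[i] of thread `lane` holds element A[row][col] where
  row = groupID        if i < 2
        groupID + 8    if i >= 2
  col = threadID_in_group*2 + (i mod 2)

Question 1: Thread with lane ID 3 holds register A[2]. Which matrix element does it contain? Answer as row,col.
lane 3: gid=0 (3/4), tid=3 (3%4)
i=2: r=0+8=8, c=3*2+0=6

8,6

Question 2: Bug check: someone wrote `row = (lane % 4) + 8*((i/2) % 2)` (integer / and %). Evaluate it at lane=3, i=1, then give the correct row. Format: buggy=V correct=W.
buggy=3 correct=0

`(lane % 4) + 8*((i/2) % 2)`[3,1]→3
lane 3: G=0 (3/4), T=3 (3%4)
i=1: r=0+0=0, c=3*2+1=7
row: 3 vs 0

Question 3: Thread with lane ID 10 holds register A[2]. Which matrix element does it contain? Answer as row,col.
lane 10: grp=2 (10/4), tig=2 (10%4)
i=2: r=2+8=10, c=2*2+0=4

10,4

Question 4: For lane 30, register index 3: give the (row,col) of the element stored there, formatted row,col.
30: grp=7,tig=2
[3] (7+8,2*2+1) = (15,5)

15,5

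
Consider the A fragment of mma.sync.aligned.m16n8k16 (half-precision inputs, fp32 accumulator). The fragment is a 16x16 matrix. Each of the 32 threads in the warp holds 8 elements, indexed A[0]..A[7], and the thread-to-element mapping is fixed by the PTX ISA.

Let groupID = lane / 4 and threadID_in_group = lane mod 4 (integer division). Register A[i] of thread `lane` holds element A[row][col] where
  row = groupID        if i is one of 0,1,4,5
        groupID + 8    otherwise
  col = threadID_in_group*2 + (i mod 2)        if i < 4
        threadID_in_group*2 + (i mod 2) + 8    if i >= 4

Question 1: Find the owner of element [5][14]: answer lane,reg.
r=5⇒gr=5,Rb=0  c=14⇒Cb=1,th=3,odd=0
L=5*4+3=23  i=1*4+0*2+0=4

23,4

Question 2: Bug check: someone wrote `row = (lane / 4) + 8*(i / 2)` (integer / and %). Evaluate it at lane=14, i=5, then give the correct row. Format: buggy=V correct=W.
buggy=19 correct=3

`(lane / 4) + 8*(i / 2)`[14,5]=>19
14: grp=3,tig=2
[5] (3+0,2*2+1+8) = (3,13)
row: 19 vs 3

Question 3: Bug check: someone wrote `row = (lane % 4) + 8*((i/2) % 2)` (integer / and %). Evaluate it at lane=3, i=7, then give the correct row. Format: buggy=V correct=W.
buggy=11 correct=8

`(lane % 4) + 8*((i/2) % 2)`[3,7]->11
lane 3: g=0 (3/4), t=3 (3%4)
i=7: r=0+8=8, c=3*2+1+8=15
row: 11 vs 8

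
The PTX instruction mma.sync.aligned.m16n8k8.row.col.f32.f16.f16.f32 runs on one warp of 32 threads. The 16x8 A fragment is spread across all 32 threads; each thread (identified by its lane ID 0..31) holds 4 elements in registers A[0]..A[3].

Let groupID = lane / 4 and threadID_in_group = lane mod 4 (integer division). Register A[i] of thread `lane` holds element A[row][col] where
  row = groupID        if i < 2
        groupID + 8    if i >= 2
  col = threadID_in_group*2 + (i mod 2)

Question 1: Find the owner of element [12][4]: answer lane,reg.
r: 12->gid=4,r8=1  c: 4->tid=2,i&1=0
L=4*4+2=18  i=1*2+0=2

18,2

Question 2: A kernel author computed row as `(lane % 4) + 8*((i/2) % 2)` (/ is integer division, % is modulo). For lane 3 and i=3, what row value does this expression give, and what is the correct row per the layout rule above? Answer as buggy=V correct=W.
buggy=11 correct=8

`(lane % 4) + 8*((i/2) % 2)`[3,3]->11
lane 3->3/4=0, 3 mod 4=3
i=3  r:0+8->8  c:2·3+1->7
row: 11 vs 8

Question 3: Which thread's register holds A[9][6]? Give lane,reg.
r=9→G=1,rhi=1  c=6→T=3,p=0
L=1*4+3=7  i=1*2+0=2

7,2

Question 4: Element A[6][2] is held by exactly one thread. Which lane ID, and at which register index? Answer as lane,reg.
r=6⇒gr=6,Rb=0  c=2⇒th=1,odd=0
L=6*4+1=25  i=0*2+0=0

25,0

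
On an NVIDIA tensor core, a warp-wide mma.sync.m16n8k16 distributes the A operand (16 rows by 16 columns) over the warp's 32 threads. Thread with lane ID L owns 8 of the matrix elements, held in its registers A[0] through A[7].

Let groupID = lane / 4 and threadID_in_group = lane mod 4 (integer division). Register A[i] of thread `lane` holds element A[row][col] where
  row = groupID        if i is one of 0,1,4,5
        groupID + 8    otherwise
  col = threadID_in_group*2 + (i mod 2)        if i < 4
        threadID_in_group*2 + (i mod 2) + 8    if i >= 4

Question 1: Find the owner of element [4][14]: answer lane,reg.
r=4→G=4,rhi=0  c=14→chi=1,T=3,p=0
L=4*4+3=19  i=1*4+0*2+0=4

19,4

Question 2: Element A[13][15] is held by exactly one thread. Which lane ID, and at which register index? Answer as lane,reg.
23,7

r: 13->gid=5,r8=1  c: 15->c8=1,tid=3,i&1=1
L=5*4+3=23  i=1*4+1*2+1=7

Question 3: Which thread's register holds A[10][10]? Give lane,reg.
9,6

r: 10->gid=2,r8=1  c: 10->c8=1,tid=1,i&1=0
L=2*4+1=9  i=1*4+1*2+0=6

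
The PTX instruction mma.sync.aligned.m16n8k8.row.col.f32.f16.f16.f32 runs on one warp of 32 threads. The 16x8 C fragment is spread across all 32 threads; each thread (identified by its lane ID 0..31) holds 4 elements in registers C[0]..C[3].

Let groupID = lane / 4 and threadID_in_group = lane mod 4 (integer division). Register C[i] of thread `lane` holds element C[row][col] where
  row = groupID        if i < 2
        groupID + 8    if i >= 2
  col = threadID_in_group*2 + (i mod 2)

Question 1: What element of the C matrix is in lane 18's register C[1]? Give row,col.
lane 18->18/4=4, 18 mod 4=2
i=1  r:4+0->4  c:2·2+1->5

4,5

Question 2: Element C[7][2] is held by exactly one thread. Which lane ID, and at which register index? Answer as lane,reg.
r:7=>grp=7,rB=0  c:2=>tig=1,lo=0
L=7*4+1=29  i=0*2+0=0

29,0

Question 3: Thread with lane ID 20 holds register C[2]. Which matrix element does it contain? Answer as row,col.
13,0

20: gid=5,tid=0
[2] (5+8,0*2+0) = (13,0)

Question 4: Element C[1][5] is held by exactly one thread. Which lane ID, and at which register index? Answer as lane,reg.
r: 1->gid=1,r8=0  c: 5->tid=2,i&1=1
L=1*4+2=6  i=0*2+1=1

6,1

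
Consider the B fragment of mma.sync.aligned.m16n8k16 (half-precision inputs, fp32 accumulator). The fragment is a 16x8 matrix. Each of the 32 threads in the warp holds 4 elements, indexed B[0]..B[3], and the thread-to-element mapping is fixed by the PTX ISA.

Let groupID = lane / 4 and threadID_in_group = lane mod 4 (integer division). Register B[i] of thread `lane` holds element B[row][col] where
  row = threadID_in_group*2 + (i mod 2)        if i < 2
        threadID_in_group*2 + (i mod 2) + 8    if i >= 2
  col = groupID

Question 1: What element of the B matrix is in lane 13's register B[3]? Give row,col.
11,3

L=13⇒gr=13>>2=3, th=13&3=1
[3]⇒row 1·2+1+8=11  col gr=3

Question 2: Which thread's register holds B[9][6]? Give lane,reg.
c=6→G=6  r=9→rhi=1,T=0,p=1
L=6*4+0=24  i=1*2+1=3

24,3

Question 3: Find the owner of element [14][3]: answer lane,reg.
c=3->g=3  r=14->rb=1,t=3,b0=0
L=3*4+3=15  i=1*2+0=2

15,2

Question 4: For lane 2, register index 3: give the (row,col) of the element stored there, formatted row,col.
13,0

2: gid=0,tid=2
[3] (2*2+1+8,0) = (13,0)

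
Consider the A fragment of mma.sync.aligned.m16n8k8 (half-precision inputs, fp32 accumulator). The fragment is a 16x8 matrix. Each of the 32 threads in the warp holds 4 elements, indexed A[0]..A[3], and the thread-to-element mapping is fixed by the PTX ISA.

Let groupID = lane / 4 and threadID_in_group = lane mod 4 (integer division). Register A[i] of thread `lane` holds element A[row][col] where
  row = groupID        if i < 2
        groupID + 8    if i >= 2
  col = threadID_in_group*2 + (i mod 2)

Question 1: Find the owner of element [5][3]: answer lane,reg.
r=5⇒gr=5,Rb=0  c=3⇒th=1,odd=1
L=5*4+1=21  i=0*2+1=1

21,1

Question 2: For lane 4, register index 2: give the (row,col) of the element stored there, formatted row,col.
9,0

L=4->gid=4>>2=1, tid=4&3=0
[2]->row 1+8=9  col 0·2+0=0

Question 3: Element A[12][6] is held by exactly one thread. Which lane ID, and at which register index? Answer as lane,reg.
r=12→G=4,rhi=1  c=6→T=3,p=0
L=4*4+3=19  i=1*2+0=2

19,2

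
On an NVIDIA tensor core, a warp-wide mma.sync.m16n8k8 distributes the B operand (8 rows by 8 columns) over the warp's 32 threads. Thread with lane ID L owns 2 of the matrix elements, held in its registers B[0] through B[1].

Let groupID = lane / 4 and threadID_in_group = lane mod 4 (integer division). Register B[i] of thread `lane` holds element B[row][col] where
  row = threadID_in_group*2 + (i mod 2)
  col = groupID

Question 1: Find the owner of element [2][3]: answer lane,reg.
c=3->g=3  r=2->t=1,b0=0
L=3*4+1=13  i=0=0

13,0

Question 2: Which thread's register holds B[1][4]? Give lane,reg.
c: 4->gid=4  r: 1->tid=0,i&1=1
L=4*4+0=16  i=1=1

16,1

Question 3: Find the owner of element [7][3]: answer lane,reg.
15,1

c:3=>grp=3  r:7=>tig=3,lo=1
L=3*4+3=15  i=1=1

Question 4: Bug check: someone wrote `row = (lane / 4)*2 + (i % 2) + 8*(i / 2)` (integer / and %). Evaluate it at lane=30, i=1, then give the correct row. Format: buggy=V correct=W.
buggy=15 correct=5

`(lane / 4)*2 + (i % 2) + 8*(i / 2)`[30,1]→15
lane 30→30/4=7, 30 mod 4=2
i=1  r:2·2+1→5  c:7
row: 15 vs 5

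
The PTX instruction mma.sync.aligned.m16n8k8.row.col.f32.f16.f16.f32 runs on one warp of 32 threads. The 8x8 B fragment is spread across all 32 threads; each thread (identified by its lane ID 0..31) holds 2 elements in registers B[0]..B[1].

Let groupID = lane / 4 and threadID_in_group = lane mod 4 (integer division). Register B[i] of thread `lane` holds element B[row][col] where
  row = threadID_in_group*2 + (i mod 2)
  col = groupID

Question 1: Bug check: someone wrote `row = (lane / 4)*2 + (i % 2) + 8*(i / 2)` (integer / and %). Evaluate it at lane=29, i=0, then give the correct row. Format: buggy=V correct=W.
`(lane / 4)*2 + (i % 2) + 8*(i / 2)`[29,0]⇒14
29: gr=7,th=1
[0] (1*2+0,7) = (2,7)
row: 14 vs 2

buggy=14 correct=2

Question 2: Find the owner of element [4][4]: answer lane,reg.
18,0

c: 4->gid=4  r: 4->tid=2,i&1=0
L=4*4+2=18  i=0=0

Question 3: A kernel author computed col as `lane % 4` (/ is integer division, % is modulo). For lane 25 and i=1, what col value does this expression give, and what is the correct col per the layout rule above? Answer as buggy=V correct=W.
`lane % 4`[25,1]=>1
25: grp=6,tig=1
[1] (1*2+1,6) = (3,6)
col: 1 vs 6

buggy=1 correct=6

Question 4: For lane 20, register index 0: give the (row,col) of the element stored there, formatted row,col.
lane 20->20/4=5, 20 mod 4=0
i=0  r:2·0+0->0  c:5

0,5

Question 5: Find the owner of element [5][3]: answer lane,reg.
c: 3->gid=3  r: 5->tid=2,i&1=1
L=3*4+2=14  i=1=1

14,1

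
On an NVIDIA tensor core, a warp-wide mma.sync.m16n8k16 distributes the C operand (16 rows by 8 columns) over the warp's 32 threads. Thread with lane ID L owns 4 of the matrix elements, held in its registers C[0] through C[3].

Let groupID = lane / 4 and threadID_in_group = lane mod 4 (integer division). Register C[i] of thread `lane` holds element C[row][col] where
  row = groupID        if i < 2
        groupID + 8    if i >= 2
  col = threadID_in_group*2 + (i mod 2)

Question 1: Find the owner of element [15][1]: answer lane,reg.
28,3

r=15->g=7,rb=1  c=1->t=0,b0=1
L=7*4+0=28  i=1*2+1=3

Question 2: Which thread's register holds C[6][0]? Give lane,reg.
r=6->g=6,rb=0  c=0->t=0,b0=0
L=6*4+0=24  i=0*2+0=0

24,0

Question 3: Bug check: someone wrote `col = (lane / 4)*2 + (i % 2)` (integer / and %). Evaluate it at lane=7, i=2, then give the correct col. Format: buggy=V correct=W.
buggy=2 correct=6

`(lane / 4)*2 + (i % 2)`[7,2]⇒2
L=7⇒gr=7>>2=1, th=7&3=3
[2]⇒row 1+8=9  col 3·2+0=6
col: 2 vs 6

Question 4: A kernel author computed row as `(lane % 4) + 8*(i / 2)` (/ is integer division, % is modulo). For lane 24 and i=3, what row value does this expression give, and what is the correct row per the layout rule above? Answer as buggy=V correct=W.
buggy=8 correct=14

`(lane % 4) + 8*(i / 2)`[24,3]->8
L=24->gid=24>>2=6, tid=24&3=0
[3]->row 6+8=14  col 0·2+1=1
row: 8 vs 14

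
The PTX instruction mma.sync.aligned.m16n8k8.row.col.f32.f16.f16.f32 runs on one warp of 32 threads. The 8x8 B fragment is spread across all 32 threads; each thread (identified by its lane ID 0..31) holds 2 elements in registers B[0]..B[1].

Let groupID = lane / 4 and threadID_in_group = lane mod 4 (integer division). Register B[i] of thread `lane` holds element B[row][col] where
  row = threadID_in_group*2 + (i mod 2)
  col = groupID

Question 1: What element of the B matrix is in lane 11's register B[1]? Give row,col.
7,2

lane 11: grp=2 (11/4), tig=3 (11%4)
i=1: r=3*2+1=7, c=grp=2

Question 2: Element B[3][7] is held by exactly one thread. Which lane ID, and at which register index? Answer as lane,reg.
c:7=>grp=7  r:3=>tig=1,lo=1
L=7*4+1=29  i=1=1

29,1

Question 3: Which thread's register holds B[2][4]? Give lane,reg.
17,0

c=4→G=4  r=2→T=1,p=0
L=4*4+1=17  i=0=0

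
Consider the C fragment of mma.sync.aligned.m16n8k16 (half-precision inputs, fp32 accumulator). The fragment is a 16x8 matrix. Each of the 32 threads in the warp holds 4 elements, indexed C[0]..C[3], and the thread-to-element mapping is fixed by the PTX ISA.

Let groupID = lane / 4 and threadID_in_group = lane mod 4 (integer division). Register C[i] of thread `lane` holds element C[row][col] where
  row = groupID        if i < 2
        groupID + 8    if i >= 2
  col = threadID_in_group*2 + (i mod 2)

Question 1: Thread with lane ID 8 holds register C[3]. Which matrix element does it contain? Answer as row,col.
L=8→G=8>>2=2, T=8&3=0
[3]→row 2+8=10  col 0·2+1=1

10,1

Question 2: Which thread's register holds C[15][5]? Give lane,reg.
30,3

r: 15->gid=7,r8=1  c: 5->tid=2,i&1=1
L=7*4+2=30  i=1*2+1=3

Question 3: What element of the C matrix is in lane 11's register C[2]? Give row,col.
11: grp=2,tig=3
[2] (2+8,3*2+0) = (10,6)

10,6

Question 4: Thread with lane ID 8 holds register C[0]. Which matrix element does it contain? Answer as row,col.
2,0

L=8⇒gr=8>>2=2, th=8&3=0
[0]⇒row 2+0=2  col 0·2+0=0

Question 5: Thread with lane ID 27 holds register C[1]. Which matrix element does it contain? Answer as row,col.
6,7

L=27⇒gr=27>>2=6, th=27&3=3
[1]⇒row 6+0=6  col 3·2+1=7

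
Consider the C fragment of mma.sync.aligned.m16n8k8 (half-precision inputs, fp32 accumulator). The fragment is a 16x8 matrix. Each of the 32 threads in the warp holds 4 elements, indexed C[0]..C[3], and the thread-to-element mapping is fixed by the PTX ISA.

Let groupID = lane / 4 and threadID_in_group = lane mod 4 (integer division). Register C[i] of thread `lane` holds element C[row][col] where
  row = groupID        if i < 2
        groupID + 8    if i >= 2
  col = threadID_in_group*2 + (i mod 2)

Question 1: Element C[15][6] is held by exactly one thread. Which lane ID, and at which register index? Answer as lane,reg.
31,2

r=15->g=7,rb=1  c=6->t=3,b0=0
L=7*4+3=31  i=1*2+0=2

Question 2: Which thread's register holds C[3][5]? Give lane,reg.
14,1

r: 3->gid=3,r8=0  c: 5->tid=2,i&1=1
L=3*4+2=14  i=0*2+1=1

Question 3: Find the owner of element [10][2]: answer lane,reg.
r=10->g=2,rb=1  c=2->t=1,b0=0
L=2*4+1=9  i=1*2+0=2

9,2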